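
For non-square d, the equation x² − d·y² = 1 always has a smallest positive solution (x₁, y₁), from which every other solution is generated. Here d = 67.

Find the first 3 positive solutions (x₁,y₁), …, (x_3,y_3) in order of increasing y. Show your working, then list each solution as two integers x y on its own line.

√67 → a₀=8, period (5,2,1,1,7,1,1,2,5,16); ℓ=10 even so k=9
i=0: a=8 ⇒ p=8, q=1
…
i=2: a=2 ⇒ p=90, q=11
i=3: a=1 ⇒ p=131, q=16
i=4: a=1 ⇒ p=221, q=27
i=5: a=7 ⇒ p=1678, q=205
i=6: a=1 ⇒ p=1899, q=232
i=7: a=1 ⇒ p=3577, q=437
i=8: a=2 ⇒ p=9053, q=1106
i=9: a=5 ⇒ p=48842, q=5967
→ (48842, 5967).  Check: 48842²=2385540964, 67·5967²=2385540963, difference 1.
(x_2, y_2) = (48842·48842 + 67·5967·5967, 48842·5967 + 5967·48842) = (4771081927, 582880428)
(x_3, y_3) = (48842·4771081927 + 67·5967·582880428, 48842·582880428 + 5967·4771081927) = (466058366908226, 56938091722785)

48842 5967
4771081927 582880428
466058366908226 56938091722785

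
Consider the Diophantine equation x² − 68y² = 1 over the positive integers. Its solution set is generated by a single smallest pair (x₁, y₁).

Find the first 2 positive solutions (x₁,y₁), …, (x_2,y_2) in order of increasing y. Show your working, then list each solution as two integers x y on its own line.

d=68: √d = [8; 4,16] (ℓ=2, even), read p_1/q_1
k=0  a_k=8  p_k/q_k = 8/1
k=1  a_k=4  p_k/q_k = 33/4
fundamental: x₁=33, y₁=4  (since 1089 − 68·16 = 1)
(33+4√68)^2 = 2177 + 264√68

33 4
2177 264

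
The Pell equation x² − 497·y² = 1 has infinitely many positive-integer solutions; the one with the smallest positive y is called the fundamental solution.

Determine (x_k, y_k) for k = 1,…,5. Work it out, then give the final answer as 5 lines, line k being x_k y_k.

1201887 53912
2889064721537 129592263888
6944658661946678751 311510514535059400
16693389930459326703284737 748800875565868281911712
40127136686692992928199618718687 1799948075862157952969508541688

d=497: √d = [22; 3,2,2,5,6,5,2,2,3,44] (ℓ=10, even), read p_9/q_9
step 0: (22, 1)  from 22·(1,0) + (0,1)
step 1: (67, 3)  from 3·(22,1) + (1,0)
…
step 3: (379, 17)  from 2·(156,7) + (67,3)
…
step 5: (12685, 569)  from 6·(2051,92) + (379,17)
…
step 8: (352750, 15823)  from 2·(143637,6443) + (65476,2937)
step 9: (1201887, 53912)  from 3·(352750,15823) + (143637,6443)
→ (1201887, 53912).  Check: 1201887²=1444532360769, 497·53912²=1444532360768, difference 1.
n=2: (1201887,53912)∘(1201887,53912) = (1201887·1201887+497·53912·53912, 1201887·53912+53912·1201887) = (2889064721537,129592263888)
n=3: (2889064721537,129592263888)∘(1201887,53912) = (1201887·2889064721537+497·53912·129592263888, 1201887·129592263888+53912·2889064721537) = (6944658661946678751,311510514535059400)
n=4: (6944658661946678751,311510514535059400)∘(1201887,53912) = (1201887·6944658661946678751+497·53912·311510514535059400, 1201887·311510514535059400+53912·6944658661946678751) = (16693389930459326703284737,748800875565868281911712)
n=5: (16693389930459326703284737,748800875565868281911712)∘(1201887,53912) = (1201887·16693389930459326703284737+497·53912·748800875565868281911712, 1201887·748800875565868281911712+53912·16693389930459326703284737) = (40127136686692992928199618718687,1799948075862157952969508541688)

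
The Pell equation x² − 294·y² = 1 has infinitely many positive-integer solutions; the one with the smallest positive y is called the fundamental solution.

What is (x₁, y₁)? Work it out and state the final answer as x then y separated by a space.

4801 280

[17; 6,1,4,1,6,34] for √294; ℓ=6 ⇒ convergent index 5
a_0=17:  p_0=17·1+0=17,  q_0=17·0+1=1
a_1=6:  p_1=6·17+1=103,  q_1=6·1+0=6
…
a_3=4:  p_3=4·120+103=583,  q_3=4·7+6=34
a_4=1:  p_4=1·583+120=703,  q_4=1·34+7=41
a_5=6:  p_5=6·703+583=4801,  q_5=6·41+34=280
(x₁, y₁) = (4801, 280);  4801² − 294·280² = 1 ✓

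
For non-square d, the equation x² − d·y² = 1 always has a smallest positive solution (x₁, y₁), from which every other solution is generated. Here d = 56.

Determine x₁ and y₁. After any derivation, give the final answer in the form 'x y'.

√56 = [7; 2,14, …], period ℓ=2 (even) → k=1
i=0: a=7 ⇒ p=7, q=1
i=1: a=2 ⇒ p=15, q=2
fundamental: x₁=15, y₁=2  (since 225 − 56·4 = 1)

15 2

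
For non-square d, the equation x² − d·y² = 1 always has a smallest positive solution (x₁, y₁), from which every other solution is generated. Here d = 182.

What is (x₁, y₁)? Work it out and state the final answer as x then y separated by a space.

27 2

√182 → a₀=13, period (2,26); ℓ=2 even so k=1
a_0=13:  p_0=13·1+0=13,  q_0=13·0+1=1
a_1=2:  p_1=2·13+1=27,  q_1=2·1+0=2
→ (27, 2).  Check: 27²=729, 182·2²=728, difference 1.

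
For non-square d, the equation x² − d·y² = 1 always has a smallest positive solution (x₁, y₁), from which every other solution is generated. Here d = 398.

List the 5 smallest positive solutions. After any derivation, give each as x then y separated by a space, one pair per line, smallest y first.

√398 = [19; 1,18,1,38, …], period ℓ=4 (even) → k=3
k=0  a_k=19  p_k/q_k = 19/1
k=1  a_k=1  p_k/q_k = 20/1
k=2  a_k=18  p_k/q_k = 379/19
k=3  a_k=1  p_k/q_k = 399/20
(x₁, y₁) = (399, 20);  399² − 398·20² = 1 ✓
(x_2, y_2) = (399·399 + 398·20·20, 399·20 + 20·399) = (318401, 15960)
(x_3, y_3) = (399·318401 + 398·20·15960, 399·15960 + 20·318401) = (254083599, 12736060)
(x_4, y_4) = (399·254083599 + 398·20·12736060, 399·12736060 + 20·254083599) = (202758393601, 10163359920)
(x_5, y_5) = (399·202758393601 + 398·20·10163359920, 399·10163359920 + 20·202758393601) = (161800944009999, 8110348480100)

399 20
318401 15960
254083599 12736060
202758393601 10163359920
161800944009999 8110348480100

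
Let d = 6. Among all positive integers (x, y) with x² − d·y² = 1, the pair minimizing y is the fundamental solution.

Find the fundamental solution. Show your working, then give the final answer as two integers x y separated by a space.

5 2

[2; 2,4] for √6; ℓ=2 ⇒ convergent index 1
i=0: a=2 ⇒ p=2, q=1
i=1: a=2 ⇒ p=5, q=2
fundamental: x₁=5, y₁=2  (since 25 − 6·4 = 1)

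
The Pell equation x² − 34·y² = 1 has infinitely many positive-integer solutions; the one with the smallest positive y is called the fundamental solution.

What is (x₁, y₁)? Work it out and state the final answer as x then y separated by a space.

35 6

√34 → a₀=5, period (1,4,1,10); ℓ=4 even so k=3
a_0=5:  p_0=5·1+0=5,  q_0=5·0+1=1
a_1=1:  p_1=1·5+1=6,  q_1=1·1+0=1
a_2=4:  p_2=4·6+5=29,  q_2=4·1+1=5
a_3=1:  p_3=1·29+6=35,  q_3=1·5+1=6
(x₁, y₁) = (35, 6);  35² − 34·6² = 1 ✓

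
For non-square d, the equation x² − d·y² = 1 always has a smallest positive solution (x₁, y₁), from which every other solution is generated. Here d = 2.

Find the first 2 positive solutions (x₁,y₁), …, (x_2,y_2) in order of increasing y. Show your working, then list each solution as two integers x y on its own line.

d=2: √d = [1; 2] (ℓ=1, odd), read p_1/q_1
step 0: (1, 1)  from 1·(1,0) + (0,1)
step 1: (3, 2)  from 2·(1,1) + (1,0)
→ (3, 2).  Check: 3²=9, 2·2²=8, difference 1.
n=2: (3,2)∘(3,2) = (3·3+2·2·2, 3·2+2·3) = (17,12)

3 2
17 12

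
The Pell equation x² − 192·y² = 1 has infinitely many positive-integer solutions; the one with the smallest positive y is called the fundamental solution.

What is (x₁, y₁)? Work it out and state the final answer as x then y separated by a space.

d=192: √d = [13; 1,5,1,26] (ℓ=4, even), read p_3/q_3
i=0: a=13 ⇒ p=13, q=1
…
i=2: a=5 ⇒ p=83, q=6
i=3: a=1 ⇒ p=97, q=7
fundamental: x₁=97, y₁=7  (since 9409 − 192·49 = 1)

97 7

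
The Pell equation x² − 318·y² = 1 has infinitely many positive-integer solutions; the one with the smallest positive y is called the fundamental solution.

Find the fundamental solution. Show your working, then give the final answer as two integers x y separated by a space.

√318 = [17; 1,4,1,34, …], period ℓ=4 (even) → k=3
a_0=17:  p_0=17·1+0=17,  q_0=17·0+1=1
a_1=1:  p_1=1·17+1=18,  q_1=1·1+0=1
a_2=4:  p_2=4·18+17=89,  q_2=4·1+1=5
a_3=1:  p_3=1·89+18=107,  q_3=1·5+1=6
→ (107, 6).  Check: 107²=11449, 318·6²=11448, difference 1.

107 6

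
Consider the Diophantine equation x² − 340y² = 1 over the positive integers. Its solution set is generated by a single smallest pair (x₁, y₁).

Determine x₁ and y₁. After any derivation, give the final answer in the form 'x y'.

d=340: √d = [18; 2,3,1,1,1,…,3,2,36] (ℓ=14, even), read p_13/q_13
k=0  a_k=18  p_k/q_k = 18/1
…
k=2  a_k=3  p_k/q_k = 129/7
k=3  a_k=1  p_k/q_k = 166/9
k=4  a_k=1  p_k/q_k = 295/16
…
k=6  a_k=1  p_k/q_k = 756/41
k=7  a_k=8  p_k/q_k = 6509/353
k=8  a_k=1  p_k/q_k = 7265/394
k=9  a_k=1  p_k/q_k = 13774/747
…
k=12  a_k=3  p_k/q_k = 125478/6805
k=13  a_k=2  p_k/q_k = 285769/15498
(x₁, y₁) = (285769, 15498);  285769² − 340·15498² = 1 ✓

285769 15498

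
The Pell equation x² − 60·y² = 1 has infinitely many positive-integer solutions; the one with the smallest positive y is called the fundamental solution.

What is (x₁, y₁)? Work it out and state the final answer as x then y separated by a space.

31 4

√60 = [7; 1,2,1,14, …], period ℓ=4 (even) → k=3
i=0: a=7 ⇒ p=7, q=1
i=1: a=1 ⇒ p=8, q=1
i=2: a=2 ⇒ p=23, q=3
i=3: a=1 ⇒ p=31, q=4
→ (31, 4).  Check: 31²=961, 60·4²=960, difference 1.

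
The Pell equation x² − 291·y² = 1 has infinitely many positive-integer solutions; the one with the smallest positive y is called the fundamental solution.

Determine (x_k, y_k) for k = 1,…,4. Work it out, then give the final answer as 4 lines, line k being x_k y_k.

√291 = [17; 17,34, …], period ℓ=2 (even) → k=1
a_0=17:  p_0=17·1+0=17,  q_0=17·0+1=1
a_1=17:  p_1=17·17+1=290,  q_1=17·1+0=17
→ (290, 17).  Check: 290²=84100, 291·17²=84099, difference 1.
(x_2, y_2) = (290·290 + 291·17·17, 290·17 + 17·290) = (168199, 9860)
(x_3, y_3) = (290·168199 + 291·17·9860, 290·9860 + 17·168199) = (97555130, 5718783)
(x_4, y_4) = (290·97555130 + 291·17·5718783, 290·5718783 + 17·97555130) = (56581807201, 3316884280)

290 17
168199 9860
97555130 5718783
56581807201 3316884280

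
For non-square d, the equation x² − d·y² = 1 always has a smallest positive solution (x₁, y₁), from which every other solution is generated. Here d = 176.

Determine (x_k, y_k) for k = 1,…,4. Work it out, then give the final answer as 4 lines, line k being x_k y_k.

d=176: √d = [13; 3,1,3,26] (ℓ=4, even), read p_3/q_3
step 0: (13, 1)  from 13·(1,0) + (0,1)
step 1: (40, 3)  from 3·(13,1) + (1,0)
step 2: (53, 4)  from 1·(40,3) + (13,1)
step 3: (199, 15)  from 3·(53,4) + (40,3)
fundamental: x₁=199, y₁=15  (since 39601 − 176·225 = 1)
(199+15√176)^2 = 79201 + 5970√176
(199+15√176)^3 = 31521799 + 2376045√176
(199+15√176)^4 = 12545596801 + 945659940√176

199 15
79201 5970
31521799 2376045
12545596801 945659940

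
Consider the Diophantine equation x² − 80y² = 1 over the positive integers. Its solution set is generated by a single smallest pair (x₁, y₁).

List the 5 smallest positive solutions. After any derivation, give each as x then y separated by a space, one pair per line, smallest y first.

9 1
161 18
2889 323
51841 5796
930249 104005

√80 = [8; 1,16, …], period ℓ=2 (even) → k=1
step 0: (8, 1)  from 8·(1,0) + (0,1)
step 1: (9, 1)  from 1·(8,1) + (1,0)
(x₁, y₁) = (9, 1);  9² − 80·1² = 1 ✓
n=2: (9,1)∘(9,1) = (9·9+80·1·1, 9·1+1·9) = (161,18)
n=3: (161,18)∘(9,1) = (9·161+80·1·18, 9·18+1·161) = (2889,323)
n=4: (2889,323)∘(9,1) = (9·2889+80·1·323, 9·323+1·2889) = (51841,5796)
n=5: (51841,5796)∘(9,1) = (9·51841+80·1·5796, 9·5796+1·51841) = (930249,104005)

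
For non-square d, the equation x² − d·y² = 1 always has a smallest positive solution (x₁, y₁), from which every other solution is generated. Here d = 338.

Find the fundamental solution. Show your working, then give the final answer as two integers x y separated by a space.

√338 → a₀=18, period (2,1,1,2,36); ℓ=5 odd so k=9
a_0=18:  p_0=18·1+0=18,  q_0=18·0+1=1
…
a_2=1:  p_2=1·37+18=55,  q_2=1·2+1=3
a_3=1:  p_3=1·55+37=92,  q_3=1·3+2=5
a_4=2:  p_4=2·92+55=239,  q_4=2·5+3=13
a_5=36:  p_5=36·239+92=8696,  q_5=36·13+5=473
…
a_7=1:  p_7=1·17631+8696=26327,  q_7=1·959+473=1432
a_8=1:  p_8=1·26327+17631=43958,  q_8=1·1432+959=2391
a_9=2:  p_9=2·43958+26327=114243,  q_9=2·2391+1432=6214
(x₁, y₁) = (114243, 6214);  114243² − 338·6214² = 1 ✓

114243 6214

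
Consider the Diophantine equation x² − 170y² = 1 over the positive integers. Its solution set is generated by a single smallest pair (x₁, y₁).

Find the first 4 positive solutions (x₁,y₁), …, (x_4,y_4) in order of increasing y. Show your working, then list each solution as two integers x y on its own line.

339 26
229841 17628
155831859 11951758
105653770561 8103274296

d=170: √d = [13; 26] (ℓ=1, odd), read p_1/q_1
a_0=13:  p_0=13·1+0=13,  q_0=13·0+1=1
a_1=26:  p_1=26·13+1=339,  q_1=26·1+0=26
fundamental: x₁=339, y₁=26  (since 114921 − 170·676 = 1)
n=2: (339,26)∘(339,26) = (339·339+170·26·26, 339·26+26·339) = (229841,17628)
n=3: (229841,17628)∘(339,26) = (339·229841+170·26·17628, 339·17628+26·229841) = (155831859,11951758)
n=4: (155831859,11951758)∘(339,26) = (339·155831859+170·26·11951758, 339·11951758+26·155831859) = (105653770561,8103274296)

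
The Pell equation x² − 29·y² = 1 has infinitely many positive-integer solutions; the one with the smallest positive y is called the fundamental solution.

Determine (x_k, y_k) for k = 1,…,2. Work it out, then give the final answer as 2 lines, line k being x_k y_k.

9801 1820
192119201 35675640

√29 = [5; 2,1,1,2,10, …], period ℓ=5 (odd) → k=9
a_0=5:  p_0=5·1+0=5,  q_0=5·0+1=1
a_1=2:  p_1=2·5+1=11,  q_1=2·1+0=2
a_2=1:  p_2=1·11+5=16,  q_2=1·2+1=3
a_3=1:  p_3=1·16+11=27,  q_3=1·3+2=5
a_4=2:  p_4=2·27+16=70,  q_4=2·5+3=13
a_5=10:  p_5=10·70+27=727,  q_5=10·13+5=135
a_6=2:  p_6=2·727+70=1524,  q_6=2·135+13=283
…
a_8=1:  p_8=1·2251+1524=3775,  q_8=1·418+283=701
a_9=2:  p_9=2·3775+2251=9801,  q_9=2·701+418=1820
(x₁, y₁) = (9801, 1820);  9801² − 29·1820² = 1 ✓
(9801+1820√29)^2 = 192119201 + 35675640√29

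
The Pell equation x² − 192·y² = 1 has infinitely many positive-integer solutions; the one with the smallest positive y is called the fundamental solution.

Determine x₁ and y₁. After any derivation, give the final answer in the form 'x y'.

√192 = [13; 1,5,1,26, …], period ℓ=4 (even) → k=3
i=0: a=13 ⇒ p=13, q=1
i=1: a=1 ⇒ p=14, q=1
i=2: a=5 ⇒ p=83, q=6
i=3: a=1 ⇒ p=97, q=7
(x₁, y₁) = (97, 7);  97² − 192·7² = 1 ✓

97 7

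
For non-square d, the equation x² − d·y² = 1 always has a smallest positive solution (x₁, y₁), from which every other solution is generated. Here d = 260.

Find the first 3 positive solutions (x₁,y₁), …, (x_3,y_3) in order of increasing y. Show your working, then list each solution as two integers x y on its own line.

[16; 8,32] for √260; ℓ=2 ⇒ convergent index 1
step 0: (16, 1)  from 16·(1,0) + (0,1)
step 1: (129, 8)  from 8·(16,1) + (1,0)
fundamental: x₁=129, y₁=8  (since 16641 − 260·64 = 1)
(129+8√260)^2 = 33281 + 2064√260
(129+8√260)^3 = 8586369 + 532504√260

129 8
33281 2064
8586369 532504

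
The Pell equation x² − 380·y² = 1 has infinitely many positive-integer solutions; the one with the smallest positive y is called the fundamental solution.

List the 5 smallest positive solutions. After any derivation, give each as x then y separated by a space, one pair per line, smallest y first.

d=380: √d = [19; 2,38] (ℓ=2, even), read p_1/q_1
i=0: a=19 ⇒ p=19, q=1
i=1: a=2 ⇒ p=39, q=2
fundamental: x₁=39, y₁=2  (since 1521 − 380·4 = 1)
k=2:  x_2 = 39·39+380·2·2 = 3041,  y_2 = 39·2+2·39 = 156
k=3:  x_3 = 39·3041+380·2·156 = 237159,  y_3 = 39·156+2·3041 = 12166
k=4:  x_4 = 39·237159+380·2·12166 = 18495361,  y_4 = 39·12166+2·237159 = 948792
k=5:  x_5 = 39·18495361+380·2·948792 = 1442400999,  y_5 = 39·948792+2·18495361 = 73993610

39 2
3041 156
237159 12166
18495361 948792
1442400999 73993610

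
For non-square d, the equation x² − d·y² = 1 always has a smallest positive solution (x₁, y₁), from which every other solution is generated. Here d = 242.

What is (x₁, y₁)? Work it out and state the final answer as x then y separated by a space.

[15; 1,1,3,1,14,1,3,1,1,30] for √242; ℓ=10 ⇒ convergent index 9
i=0: a=15 ⇒ p=15, q=1
i=1: a=1 ⇒ p=16, q=1
…
i=4: a=1 ⇒ p=140, q=9
…
i=8: a=1 ⇒ p=10905, q=701
i=9: a=1 ⇒ p=19601, q=1260
→ (19601, 1260).  Check: 19601²=384199201, 242·1260²=384199200, difference 1.

19601 1260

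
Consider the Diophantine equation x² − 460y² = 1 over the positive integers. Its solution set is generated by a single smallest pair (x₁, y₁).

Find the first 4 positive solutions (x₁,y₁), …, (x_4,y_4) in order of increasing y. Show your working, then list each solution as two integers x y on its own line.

d=460: √d = [21; 2,4,3,1,2,10,2,1,3,4,2,42] (ℓ=12, even), read p_11/q_11
step 0: (21, 1)  from 21·(1,0) + (0,1)
…
step 2: (193, 9)  from 4·(43,2) + (21,1)
…
step 4: (815, 38)  from 1·(622,29) + (193,9)
…
step 9: (265693, 12388)  from 3·(72257,3369) + (48922,2281)
step 10: (1135029, 52921)  from 4·(265693,12388) + (72257,3369)
step 11: (2535751, 118230)  from 2·(1135029,52921) + (265693,12388)
(x₁, y₁) = (2535751, 118230);  2535751² − 460·118230² = 1 ✓
(x_2, y_2) = (2535751·2535751 + 460·118230·118230, 2535751·118230 + 118230·2535751) = (12860066268001, 599603681460)
(x_3, y_3) = (2535751·12860066268001 + 460·118230·599603681460, 2535751·599603681460 + 118230·12860066268001) = (65219851798297071751, 3040891269731634690)
(x_4, y_4) = (2535751·65219851798297071751 + 460·118230·3040891269731634690, 2535751·3040891269731634690 + 118230·65219851798297071751) = (330762608834754335913072001, 15421886156225925189922920)

2535751 118230
12860066268001 599603681460
65219851798297071751 3040891269731634690
330762608834754335913072001 15421886156225925189922920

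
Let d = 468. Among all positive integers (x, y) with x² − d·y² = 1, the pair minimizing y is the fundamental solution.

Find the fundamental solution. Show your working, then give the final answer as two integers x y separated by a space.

649 30

√468 → a₀=21, period (1,1,1,2,1,1,1,42); ℓ=8 even so k=7
k=0  a_k=21  p_k/q_k = 21/1
k=1  a_k=1  p_k/q_k = 22/1
k=2  a_k=1  p_k/q_k = 43/2
…
k=4  a_k=2  p_k/q_k = 173/8
k=5  a_k=1  p_k/q_k = 238/11
k=6  a_k=1  p_k/q_k = 411/19
k=7  a_k=1  p_k/q_k = 649/30
(x₁, y₁) = (649, 30);  649² − 468·30² = 1 ✓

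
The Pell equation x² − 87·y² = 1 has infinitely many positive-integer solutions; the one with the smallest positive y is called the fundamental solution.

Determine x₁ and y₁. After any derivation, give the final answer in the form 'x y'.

d=87: √d = [9; 3,18] (ℓ=2, even), read p_1/q_1
step 0: (9, 1)  from 9·(1,0) + (0,1)
step 1: (28, 3)  from 3·(9,1) + (1,0)
→ (28, 3).  Check: 28²=784, 87·3²=783, difference 1.

28 3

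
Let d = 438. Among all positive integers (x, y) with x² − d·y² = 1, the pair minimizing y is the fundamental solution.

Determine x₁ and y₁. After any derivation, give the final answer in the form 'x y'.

293 14

√438 = [20; 1,12,1,40, …], period ℓ=4 (even) → k=3
step 0: (20, 1)  from 20·(1,0) + (0,1)
step 1: (21, 1)  from 1·(20,1) + (1,0)
step 2: (272, 13)  from 12·(21,1) + (20,1)
step 3: (293, 14)  from 1·(272,13) + (21,1)
(x₁, y₁) = (293, 14);  293² − 438·14² = 1 ✓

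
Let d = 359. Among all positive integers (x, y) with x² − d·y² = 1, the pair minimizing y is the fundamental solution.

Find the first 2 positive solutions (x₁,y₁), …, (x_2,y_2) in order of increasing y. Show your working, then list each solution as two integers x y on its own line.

√359 = [18; 1,17,1,36, …], period ℓ=4 (even) → k=3
i=0: a=18 ⇒ p=18, q=1
i=1: a=1 ⇒ p=19, q=1
i=2: a=17 ⇒ p=341, q=18
i=3: a=1 ⇒ p=360, q=19
→ (360, 19).  Check: 360²=129600, 359·19²=129599, difference 1.
k=2:  x_2 = 360·360+359·19·19 = 259199,  y_2 = 360·19+19·360 = 13680

360 19
259199 13680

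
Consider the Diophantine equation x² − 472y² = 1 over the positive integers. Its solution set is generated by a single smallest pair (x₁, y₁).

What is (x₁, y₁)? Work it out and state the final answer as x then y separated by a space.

306917 14127

d=472: √d = [21; 1,2,1,1,1,…,2,1,42] (ℓ=14, even), read p_13/q_13
step 0: (21, 1)  from 21·(1,0) + (0,1)
step 1: (22, 1)  from 1·(21,1) + (1,0)
step 2: (65, 3)  from 2·(22,1) + (21,1)
step 3: (87, 4)  from 1·(65,3) + (22,1)
step 4: (152, 7)  from 1·(87,4) + (65,3)
step 5: (239, 11)  from 1·(152,7) + (87,4)
…
step 8: (24224, 1115)  from 4·(5779,266) + (1108,51)
…
step 11: (84230, 3877)  from 1·(54227,2496) + (30003,1381)
step 12: (222687, 10250)  from 2·(84230,3877) + (54227,2496)
step 13: (306917, 14127)  from 1·(222687,10250) + (84230,3877)
→ (306917, 14127).  Check: 306917²=94198044889, 472·14127²=94198044888, difference 1.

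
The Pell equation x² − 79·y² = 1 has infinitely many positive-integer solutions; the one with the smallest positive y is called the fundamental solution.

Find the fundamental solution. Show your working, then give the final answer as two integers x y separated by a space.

d=79: √d = [8; 1,7,1,16] (ℓ=4, even), read p_3/q_3
k=0  a_k=8  p_k/q_k = 8/1
k=1  a_k=1  p_k/q_k = 9/1
k=2  a_k=7  p_k/q_k = 71/8
k=3  a_k=1  p_k/q_k = 80/9
→ (80, 9).  Check: 80²=6400, 79·9²=6399, difference 1.

80 9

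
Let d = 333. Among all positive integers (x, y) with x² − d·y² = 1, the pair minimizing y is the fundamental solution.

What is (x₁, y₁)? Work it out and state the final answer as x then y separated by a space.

√333 → a₀=18, period (4,36); ℓ=2 even so k=1
step 0: (18, 1)  from 18·(1,0) + (0,1)
step 1: (73, 4)  from 4·(18,1) + (1,0)
→ (73, 4).  Check: 73²=5329, 333·4²=5328, difference 1.

73 4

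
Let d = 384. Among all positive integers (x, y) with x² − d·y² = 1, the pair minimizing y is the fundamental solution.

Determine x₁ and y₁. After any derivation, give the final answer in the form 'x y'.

4801 245

[19; 1,1,2,9,2,1,1,38] for √384; ℓ=8 ⇒ convergent index 7
k=0  a_k=19  p_k/q_k = 19/1
…
k=2  a_k=1  p_k/q_k = 39/2
…
k=6  a_k=1  p_k/q_k = 2861/146
k=7  a_k=1  p_k/q_k = 4801/245
(x₁, y₁) = (4801, 245);  4801² − 384·245² = 1 ✓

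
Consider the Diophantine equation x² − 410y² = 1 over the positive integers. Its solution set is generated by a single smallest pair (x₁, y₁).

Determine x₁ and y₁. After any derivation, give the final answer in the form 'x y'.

√410 → a₀=20, period (4,40); ℓ=2 even so k=1
a_0=20:  p_0=20·1+0=20,  q_0=20·0+1=1
a_1=4:  p_1=4·20+1=81,  q_1=4·1+0=4
(x₁, y₁) = (81, 4);  81² − 410·4² = 1 ✓

81 4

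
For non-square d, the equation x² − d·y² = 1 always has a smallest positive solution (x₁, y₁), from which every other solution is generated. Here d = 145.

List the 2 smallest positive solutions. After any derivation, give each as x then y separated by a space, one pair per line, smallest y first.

289 24
167041 13872

√145 = [12; 24, …], period ℓ=1 (odd) → k=1
step 0: (12, 1)  from 12·(1,0) + (0,1)
step 1: (289, 24)  from 24·(12,1) + (1,0)
(x₁, y₁) = (289, 24);  289² − 145·24² = 1 ✓
k=2:  x_2 = 289·289+145·24·24 = 167041,  y_2 = 289·24+24·289 = 13872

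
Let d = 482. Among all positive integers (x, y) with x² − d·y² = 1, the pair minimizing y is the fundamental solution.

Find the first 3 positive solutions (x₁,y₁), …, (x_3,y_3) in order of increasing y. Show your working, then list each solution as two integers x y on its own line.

[21; 1,20,1,42] for √482; ℓ=4 ⇒ convergent index 3
i=0: a=21 ⇒ p=21, q=1
i=1: a=1 ⇒ p=22, q=1
i=2: a=20 ⇒ p=461, q=21
i=3: a=1 ⇒ p=483, q=22
(x₁, y₁) = (483, 22);  483² − 482·22² = 1 ✓
k=2:  x_2 = 483·483+482·22·22 = 466577,  y_2 = 483·22+22·483 = 21252
k=3:  x_3 = 483·466577+482·22·21252 = 450712899,  y_3 = 483·21252+22·466577 = 20529410

483 22
466577 21252
450712899 20529410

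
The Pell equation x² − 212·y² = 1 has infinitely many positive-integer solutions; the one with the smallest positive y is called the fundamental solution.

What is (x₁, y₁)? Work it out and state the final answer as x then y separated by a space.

d=212: √d = [14; 1,1,3,1,1,…,1,1,28] (ℓ=14, even), read p_13/q_13
i=0: a=14 ⇒ p=14, q=1
i=1: a=1 ⇒ p=15, q=1
i=2: a=1 ⇒ p=29, q=2
i=3: a=3 ⇒ p=102, q=7
i=4: a=1 ⇒ p=131, q=9
i=5: a=1 ⇒ p=233, q=16
…
i=8: a=1 ⇒ p=2781, q=191
i=9: a=1 ⇒ p=5198, q=357
i=10: a=1 ⇒ p=7979, q=548
…
i=12: a=1 ⇒ p=37114, q=2549
i=13: a=1 ⇒ p=66249, q=4550
→ (66249, 4550).  Check: 66249²=4388930001, 212·4550²=4388930000, difference 1.

66249 4550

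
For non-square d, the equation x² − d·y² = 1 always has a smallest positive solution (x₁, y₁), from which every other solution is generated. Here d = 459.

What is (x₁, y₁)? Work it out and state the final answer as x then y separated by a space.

√459 = [21; 2,2,1,4,21,4,1,2,2,42, …], period ℓ=10 (even) → k=9
k=0  a_k=21  p_k/q_k = 21/1
k=1  a_k=2  p_k/q_k = 43/2
k=2  a_k=2  p_k/q_k = 107/5
k=3  a_k=1  p_k/q_k = 150/7
k=4  a_k=4  p_k/q_k = 707/33
k=5  a_k=21  p_k/q_k = 14997/700
k=6  a_k=4  p_k/q_k = 60695/2833
k=7  a_k=1  p_k/q_k = 75692/3533
k=8  a_k=2  p_k/q_k = 212079/9899
k=9  a_k=2  p_k/q_k = 499850/23331
fundamental: x₁=499850, y₁=23331  (since 249850022500 − 459·544335561 = 1)

499850 23331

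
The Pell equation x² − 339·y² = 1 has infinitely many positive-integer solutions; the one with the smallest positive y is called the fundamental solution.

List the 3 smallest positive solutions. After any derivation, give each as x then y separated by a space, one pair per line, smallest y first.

97970 5321
19196241799 1042596740
3761311617998090 204286405230279

[18; 2,2,2,1,17,1,2,2,2,36] for √339; ℓ=10 ⇒ convergent index 9
i=0: a=18 ⇒ p=18, q=1
i=1: a=2 ⇒ p=37, q=2
i=2: a=2 ⇒ p=92, q=5
…
i=4: a=1 ⇒ p=313, q=17
i=5: a=17 ⇒ p=5542, q=301
…
i=7: a=2 ⇒ p=17252, q=937
i=8: a=2 ⇒ p=40359, q=2192
i=9: a=2 ⇒ p=97970, q=5321
→ (97970, 5321).  Check: 97970²=9598120900, 339·5321²=9598120899, difference 1.
(x_2, y_2) = (97970·97970 + 339·5321·5321, 97970·5321 + 5321·97970) = (19196241799, 1042596740)
(x_3, y_3) = (97970·19196241799 + 339·5321·1042596740, 97970·1042596740 + 5321·19196241799) = (3761311617998090, 204286405230279)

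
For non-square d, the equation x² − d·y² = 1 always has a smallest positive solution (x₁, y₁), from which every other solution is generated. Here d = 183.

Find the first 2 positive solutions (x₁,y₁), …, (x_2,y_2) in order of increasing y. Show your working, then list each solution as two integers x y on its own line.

487 36
474337 35064

√183 → a₀=13, period (1,1,8,1,1,26); ℓ=6 even so k=5
k=0  a_k=13  p_k/q_k = 13/1
…
k=2  a_k=1  p_k/q_k = 27/2
k=3  a_k=8  p_k/q_k = 230/17
k=4  a_k=1  p_k/q_k = 257/19
k=5  a_k=1  p_k/q_k = 487/36
→ (487, 36).  Check: 487²=237169, 183·36²=237168, difference 1.
n=2: (487,36)∘(487,36) = (487·487+183·36·36, 487·36+36·487) = (474337,35064)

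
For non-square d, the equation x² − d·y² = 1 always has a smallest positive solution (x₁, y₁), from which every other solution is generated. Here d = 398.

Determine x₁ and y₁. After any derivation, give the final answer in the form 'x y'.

399 20

[19; 1,18,1,38] for √398; ℓ=4 ⇒ convergent index 3
a_0=19:  p_0=19·1+0=19,  q_0=19·0+1=1
a_1=1:  p_1=1·19+1=20,  q_1=1·1+0=1
a_2=18:  p_2=18·20+19=379,  q_2=18·1+1=19
a_3=1:  p_3=1·379+20=399,  q_3=1·19+1=20
→ (399, 20).  Check: 399²=159201, 398·20²=159200, difference 1.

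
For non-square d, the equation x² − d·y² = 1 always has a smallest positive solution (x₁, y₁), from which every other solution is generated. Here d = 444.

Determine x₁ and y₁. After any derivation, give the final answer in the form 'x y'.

295 14

√444 = [21; 14,42, …], period ℓ=2 (even) → k=1
k=0  a_k=21  p_k/q_k = 21/1
k=1  a_k=14  p_k/q_k = 295/14
fundamental: x₁=295, y₁=14  (since 87025 − 444·196 = 1)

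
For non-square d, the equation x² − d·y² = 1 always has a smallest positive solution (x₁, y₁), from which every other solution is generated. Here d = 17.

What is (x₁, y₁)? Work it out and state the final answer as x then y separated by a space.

√17 → a₀=4, period (8); ℓ=1 odd so k=1
a_0=4:  p_0=4·1+0=4,  q_0=4·0+1=1
a_1=8:  p_1=8·4+1=33,  q_1=8·1+0=8
(x₁, y₁) = (33, 8);  33² − 17·8² = 1 ✓

33 8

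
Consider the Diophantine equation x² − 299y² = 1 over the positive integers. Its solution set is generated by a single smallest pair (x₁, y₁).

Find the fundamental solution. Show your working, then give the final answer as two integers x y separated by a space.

415 24

√299 → a₀=17, period (3,2,3,34); ℓ=4 even so k=3
k=0  a_k=17  p_k/q_k = 17/1
k=1  a_k=3  p_k/q_k = 52/3
k=2  a_k=2  p_k/q_k = 121/7
k=3  a_k=3  p_k/q_k = 415/24
→ (415, 24).  Check: 415²=172225, 299·24²=172224, difference 1.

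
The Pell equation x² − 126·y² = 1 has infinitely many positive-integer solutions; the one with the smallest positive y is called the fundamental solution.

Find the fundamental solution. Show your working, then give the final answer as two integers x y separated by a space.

√126 = [11; 4,2,4,22, …], period ℓ=4 (even) → k=3
i=0: a=11 ⇒ p=11, q=1
…
i=2: a=2 ⇒ p=101, q=9
i=3: a=4 ⇒ p=449, q=40
→ (449, 40).  Check: 449²=201601, 126·40²=201600, difference 1.

449 40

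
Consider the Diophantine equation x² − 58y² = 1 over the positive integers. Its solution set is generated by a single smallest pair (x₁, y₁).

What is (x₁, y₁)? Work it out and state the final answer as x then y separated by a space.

19603 2574

√58 = [7; 1,1,1,1,1,1,14, …], period ℓ=7 (odd) → k=13
k=0  a_k=7  p_k/q_k = 7/1
k=1  a_k=1  p_k/q_k = 8/1
k=2  a_k=1  p_k/q_k = 15/2
…
k=4  a_k=1  p_k/q_k = 38/5
…
k=7  a_k=14  p_k/q_k = 1447/190
k=8  a_k=1  p_k/q_k = 1546/203
k=9  a_k=1  p_k/q_k = 2993/393
k=10  a_k=1  p_k/q_k = 4539/596
…
k=12  a_k=1  p_k/q_k = 12071/1585
k=13  a_k=1  p_k/q_k = 19603/2574
→ (19603, 2574).  Check: 19603²=384277609, 58·2574²=384277608, difference 1.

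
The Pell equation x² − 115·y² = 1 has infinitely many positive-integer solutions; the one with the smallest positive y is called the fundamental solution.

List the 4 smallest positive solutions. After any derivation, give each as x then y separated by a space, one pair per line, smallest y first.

1126 105
2535751 236460
5710510126 532507815
12860066268001 1199207362920

[10; 1,2,1,1,1,1,1,2,1,20] for √115; ℓ=10 ⇒ convergent index 9
a_0=10:  p_0=10·1+0=10,  q_0=10·0+1=1
…
a_3=1:  p_3=1·32+11=43,  q_3=1·3+1=4
a_4=1:  p_4=1·43+32=75,  q_4=1·4+3=7
a_5=1:  p_5=1·75+43=118,  q_5=1·7+4=11
…
a_8=2:  p_8=2·311+193=815,  q_8=2·29+18=76
a_9=1:  p_9=1·815+311=1126,  q_9=1·76+29=105
fundamental: x₁=1126, y₁=105  (since 1267876 − 115·11025 = 1)
n=2: (1126,105)∘(1126,105) = (1126·1126+115·105·105, 1126·105+105·1126) = (2535751,236460)
n=3: (2535751,236460)∘(1126,105) = (1126·2535751+115·105·236460, 1126·236460+105·2535751) = (5710510126,532507815)
n=4: (5710510126,532507815)∘(1126,105) = (1126·5710510126+115·105·532507815, 1126·532507815+105·5710510126) = (12860066268001,1199207362920)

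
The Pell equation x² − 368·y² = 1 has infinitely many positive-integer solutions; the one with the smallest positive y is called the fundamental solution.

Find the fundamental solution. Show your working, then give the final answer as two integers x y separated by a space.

1151 60

d=368: √d = [19; 5,2,5,38] (ℓ=4, even), read p_3/q_3
a_0=19:  p_0=19·1+0=19,  q_0=19·0+1=1
a_1=5:  p_1=5·19+1=96,  q_1=5·1+0=5
a_2=2:  p_2=2·96+19=211,  q_2=2·5+1=11
a_3=5:  p_3=5·211+96=1151,  q_3=5·11+5=60
→ (1151, 60).  Check: 1151²=1324801, 368·60²=1324800, difference 1.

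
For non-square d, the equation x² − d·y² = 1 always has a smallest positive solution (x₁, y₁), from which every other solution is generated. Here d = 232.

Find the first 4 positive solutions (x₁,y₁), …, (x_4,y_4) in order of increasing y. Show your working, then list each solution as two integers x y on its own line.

√232 → a₀=15, period (4,3,7,3,4,30); ℓ=6 even so k=5
step 0: (15, 1)  from 15·(1,0) + (0,1)
step 1: (61, 4)  from 4·(15,1) + (1,0)
step 2: (198, 13)  from 3·(61,4) + (15,1)
…
step 4: (4539, 298)  from 3·(1447,95) + (198,13)
step 5: (19603, 1287)  from 4·(4539,298) + (1447,95)
(x₁, y₁) = (19603, 1287);  19603² − 232·1287² = 1 ✓
k=2:  x_2 = 19603·19603+232·1287·1287 = 768555217,  y_2 = 19603·1287+1287·19603 = 50458122
k=3:  x_3 = 19603·768555217+232·1287·50458122 = 30131975818099,  y_3 = 19603·50458122+1287·768555217 = 1978261129845
k=4:  x_4 = 19603·30131975818099+232·1287·1978261129845 = 1181354243155834177,  y_4 = 19603·1978261129845+1287·30131975818099 = 77559705806244948

19603 1287
768555217 50458122
30131975818099 1978261129845
1181354243155834177 77559705806244948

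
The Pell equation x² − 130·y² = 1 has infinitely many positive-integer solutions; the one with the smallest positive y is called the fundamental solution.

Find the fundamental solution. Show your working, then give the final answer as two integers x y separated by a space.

6499 570

√130 = [11; 2,2,22, …], period ℓ=3 (odd) → k=5
a_0=11:  p_0=11·1+0=11,  q_0=11·0+1=1
a_1=2:  p_1=2·11+1=23,  q_1=2·1+0=2
…
a_3=22:  p_3=22·57+23=1277,  q_3=22·5+2=112
a_4=2:  p_4=2·1277+57=2611,  q_4=2·112+5=229
a_5=2:  p_5=2·2611+1277=6499,  q_5=2·229+112=570
→ (6499, 570).  Check: 6499²=42237001, 130·570²=42237000, difference 1.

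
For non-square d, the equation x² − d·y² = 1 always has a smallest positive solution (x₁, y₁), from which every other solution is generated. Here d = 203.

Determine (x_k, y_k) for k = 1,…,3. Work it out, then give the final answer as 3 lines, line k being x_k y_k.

[14; 4,28] for √203; ℓ=2 ⇒ convergent index 1
i=0: a=14 ⇒ p=14, q=1
i=1: a=4 ⇒ p=57, q=4
(x₁, y₁) = (57, 4);  57² − 203·4² = 1 ✓
(x_2, y_2) = (57·57 + 203·4·4, 57·4 + 4·57) = (6497, 456)
(x_3, y_3) = (57·6497 + 203·4·456, 57·456 + 4·6497) = (740601, 51980)

57 4
6497 456
740601 51980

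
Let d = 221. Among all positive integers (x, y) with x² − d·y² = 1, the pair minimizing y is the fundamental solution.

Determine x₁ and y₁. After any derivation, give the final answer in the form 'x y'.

1665 112

[14; 1,6,2,6,1,28] for √221; ℓ=6 ⇒ convergent index 5
k=0  a_k=14  p_k/q_k = 14/1
…
k=4  a_k=6  p_k/q_k = 1442/97
k=5  a_k=1  p_k/q_k = 1665/112
fundamental: x₁=1665, y₁=112  (since 2772225 − 221·12544 = 1)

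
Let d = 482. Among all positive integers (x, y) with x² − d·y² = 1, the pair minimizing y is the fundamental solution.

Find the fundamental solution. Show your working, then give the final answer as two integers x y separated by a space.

√482 = [21; 1,20,1,42, …], period ℓ=4 (even) → k=3
k=0  a_k=21  p_k/q_k = 21/1
k=1  a_k=1  p_k/q_k = 22/1
k=2  a_k=20  p_k/q_k = 461/21
k=3  a_k=1  p_k/q_k = 483/22
→ (483, 22).  Check: 483²=233289, 482·22²=233288, difference 1.

483 22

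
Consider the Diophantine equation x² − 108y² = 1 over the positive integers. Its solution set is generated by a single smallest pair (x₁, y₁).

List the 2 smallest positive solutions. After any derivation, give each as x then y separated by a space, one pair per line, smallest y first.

√108 = [10; 2,1,1,4,1,1,2,20, …], period ℓ=8 (even) → k=7
k=0  a_k=10  p_k/q_k = 10/1
k=1  a_k=2  p_k/q_k = 21/2
…
k=6  a_k=1  p_k/q_k = 530/51
k=7  a_k=2  p_k/q_k = 1351/130
(x₁, y₁) = (1351, 130);  1351² − 108·130² = 1 ✓
(1351+130√108)^2 = 3650401 + 351260√108

1351 130
3650401 351260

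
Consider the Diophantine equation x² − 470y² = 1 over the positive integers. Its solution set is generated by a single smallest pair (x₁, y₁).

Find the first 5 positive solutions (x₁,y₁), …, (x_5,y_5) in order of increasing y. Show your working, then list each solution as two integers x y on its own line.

[21; 1,2,8,2,1,42] for √470; ℓ=6 ⇒ convergent index 5
a_0=21:  p_0=21·1+0=21,  q_0=21·0+1=1
a_1=1:  p_1=1·21+1=22,  q_1=1·1+0=1
…
a_4=2:  p_4=2·542+65=1149,  q_4=2·25+3=53
a_5=1:  p_5=1·1149+542=1691,  q_5=1·53+25=78
fundamental: x₁=1691, y₁=78  (since 2859481 − 470·6084 = 1)
(1691+78√470)^2 = 5718961 + 263796√470
(1691+78√470)^3 = 19341524411 + 892157994√470
(1691+78√470)^4 = 65413029839041 + 3017278071912√470
(1691+78√470)^5 = 221226847574112251 + 10204433547048390√470

1691 78
5718961 263796
19341524411 892157994
65413029839041 3017278071912
221226847574112251 10204433547048390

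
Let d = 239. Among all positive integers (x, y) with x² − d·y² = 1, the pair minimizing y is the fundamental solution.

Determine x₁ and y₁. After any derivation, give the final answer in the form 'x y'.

6195120 400729

√239 = [15; 2,5,1,2,4,15,4,2,1,5,2,30, …], period ℓ=12 (even) → k=11
step 0: (15, 1)  from 15·(1,0) + (0,1)
…
step 2: (170, 11)  from 5·(31,2) + (15,1)
step 3: (201, 13)  from 1·(170,11) + (31,2)
step 4: (572, 37)  from 2·(201,13) + (170,11)
…
step 7: (154117, 9969)  from 4·(37907,2452) + (2489,161)
step 8: (346141, 22390)  from 2·(154117,9969) + (37907,2452)
step 9: (500258, 32359)  from 1·(346141,22390) + (154117,9969)
step 10: (2847431, 184185)  from 5·(500258,32359) + (346141,22390)
step 11: (6195120, 400729)  from 2·(2847431,184185) + (500258,32359)
(x₁, y₁) = (6195120, 400729);  6195120² − 239·400729² = 1 ✓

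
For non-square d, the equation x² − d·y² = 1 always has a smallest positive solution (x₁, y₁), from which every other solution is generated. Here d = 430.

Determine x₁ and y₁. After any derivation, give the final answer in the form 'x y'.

[20; 1,2,1,3,1,…,2,1,40] for √430; ℓ=14 ⇒ convergent index 13
step 0: (20, 1)  from 20·(1,0) + (0,1)
step 1: (21, 1)  from 1·(20,1) + (1,0)
step 2: (62, 3)  from 2·(21,1) + (20,1)
step 3: (83, 4)  from 1·(62,3) + (21,1)
step 4: (311, 15)  from 3·(83,4) + (62,3)
…
step 6: (2675, 129)  from 6·(394,19) + (311,15)
…
step 8: (133439, 6435)  from 6·(21794,1051) + (2675,129)
…
step 12: (2107880, 101651)  from 2·(754371,36379) + (599138,28893)
step 13: (2862251, 138030)  from 1·(2107880,101651) + (754371,36379)
(x₁, y₁) = (2862251, 138030);  2862251² − 430·138030² = 1 ✓

2862251 138030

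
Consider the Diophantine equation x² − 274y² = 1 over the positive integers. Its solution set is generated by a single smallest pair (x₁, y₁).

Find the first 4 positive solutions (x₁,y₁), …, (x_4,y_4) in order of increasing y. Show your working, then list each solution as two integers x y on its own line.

[16; 1,1,4,4,1,1,32] for √274; ℓ=7 ⇒ convergent index 13
a_0=16:  p_0=16·1+0=16,  q_0=16·0+1=1
a_1=1:  p_1=1·16+1=17,  q_1=1·1+0=1
a_2=1:  p_2=1·17+16=33,  q_2=1·1+1=2
…
a_4=4:  p_4=4·149+33=629,  q_4=4·9+2=38
…
a_6=1:  p_6=1·778+629=1407,  q_6=1·47+38=85
…
a_9=1:  p_9=1·47209+45802=93011,  q_9=1·2852+2767=5619
…
a_12=1:  p_12=1·1770023+419253=2189276,  q_12=1·106931+25328=132259
a_13=1:  p_13=1·2189276+1770023=3959299,  q_13=1·132259+106931=239190
→ (3959299, 239190).  Check: 3959299²=15676048571401, 274·239190²=15676048571400, difference 1.
n=2: (3959299,239190)∘(3959299,239190) = (3959299·3959299+274·239190·239190, 3959299·239190+239190·3959299) = (31352097142801,1894049455620)
n=3: (31352097142801,1894049455620)∘(3959299,239190) = (3959299·31352097142801+274·239190·1894049455620, 3959299·1894049455620+239190·31352097142801) = (248264653730785753699,14998216231173381570)
n=4: (248264653730785753699,14998216231173381570)∘(3959299,239190) = (3959299·248264653730785753699+274·239190·14998216231173381570, 3959299·14998216231173381570+239190·248264653730785753699) = (1965907990503261255572251201,118764845051735182903983240)

3959299 239190
31352097142801 1894049455620
248264653730785753699 14998216231173381570
1965907990503261255572251201 118764845051735182903983240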